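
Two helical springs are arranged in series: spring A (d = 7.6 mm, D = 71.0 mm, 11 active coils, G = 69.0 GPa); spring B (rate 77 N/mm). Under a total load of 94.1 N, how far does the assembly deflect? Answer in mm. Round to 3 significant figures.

14.1 mm

k_A = Gd⁴/(8D³N_a) = (69.0×10³)(7.6⁴)/(8·71.0³·11) = 7.3088 N/mm
Series: 1/k_eq = 1/7.3088 + 1/77 = 0.14981; k_eq = 6.6752 N/mm
δ = F/k_eq = 94.1/6.6752 = 14.097 mm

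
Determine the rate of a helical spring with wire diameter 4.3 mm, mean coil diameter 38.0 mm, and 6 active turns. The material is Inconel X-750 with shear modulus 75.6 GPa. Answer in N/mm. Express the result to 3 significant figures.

k = Gd⁴/(8D³N_a) = (75.6×10³ × 4.3⁴) / (8 × 38.0³ × 6)
  = 2.58461e+07 / 2.63386e+06 = 9.813 N/mm

9.81 N/mm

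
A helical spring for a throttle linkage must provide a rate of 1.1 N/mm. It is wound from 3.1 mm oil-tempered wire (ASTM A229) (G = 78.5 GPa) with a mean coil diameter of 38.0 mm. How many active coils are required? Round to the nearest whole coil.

15

N_a = Gd⁴/(8D³k) = (78.5×10³ × 3.1⁴)/(8 × 38.0³ × 1.1)
    = 7.24964e+06 / 482874 = 15.01 → 15 coils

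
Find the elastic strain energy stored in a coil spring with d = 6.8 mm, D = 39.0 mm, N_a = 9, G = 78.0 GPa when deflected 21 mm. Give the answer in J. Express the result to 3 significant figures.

k = Gd⁴/(8D³N_a) = (78.0×10³)(6.8⁴)/(8·39.0³·9) = 39.048 N/mm
U = ½kδ² = 0.5 × 39.048 × 21² = 8610.2 N·mm = 8.6102 J

8.61 J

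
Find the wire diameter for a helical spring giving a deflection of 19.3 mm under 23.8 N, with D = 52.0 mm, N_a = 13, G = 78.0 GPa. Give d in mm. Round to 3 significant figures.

Required rate k = F/δ = 23.8/19.3 = 1.2332 N/mm
d = (8D³N_a·k / G)^(1/4) = (8·52.0³·13·1.2332 / (78.0×10³))^0.25
  = (231.19)^0.25 = 3.8993 mm

3.90 mm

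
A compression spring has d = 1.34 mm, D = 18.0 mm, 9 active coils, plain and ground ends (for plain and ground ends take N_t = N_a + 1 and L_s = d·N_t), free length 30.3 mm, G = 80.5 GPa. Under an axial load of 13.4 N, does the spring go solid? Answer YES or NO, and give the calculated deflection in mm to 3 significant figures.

k = Gd⁴/(8D³N_a) = (80.5×10³)(1.34⁴)/(8·18.0³·9) = 0.61811 N/mm
N_t = 10; L_s = 1.34·10 = 13.4 mm; δ_solid = L₀ − L_s = 30.3 − 13.4 = 16.9 mm
δ = F/k = 13.4/0.61811 = 21.679 mm
δ ≥ δ_solid → spring goes solid

YES, δ = 21.7 mm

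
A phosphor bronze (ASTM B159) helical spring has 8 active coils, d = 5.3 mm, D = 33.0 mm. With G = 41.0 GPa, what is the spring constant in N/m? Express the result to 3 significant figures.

k = Gd⁴/(8D³N_a) = (41.0×10³ × 5.3⁴) / (8 × 33.0³ × 8)
  = 3.2351e+07 / 2.29997e+06 = 14.066 N/mm = 14066 N/m

14100 N/m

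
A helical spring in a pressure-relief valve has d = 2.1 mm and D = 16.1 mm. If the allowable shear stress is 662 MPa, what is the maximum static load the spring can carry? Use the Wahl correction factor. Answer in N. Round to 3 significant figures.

125 N

C = D/d = 16.1/2.1 = 7.6667
K_W = (4C−1)/(4C−4) + 0.615/C = 29.667/26.667 + 0.0802 = 1.1927
τ_max = K·8FD/(πd³) → F_max = τ_allow·πd³/(8DK)
F_max = 662·π·2.1³/(8·16.1·1.1927) = 19260/153.62 = 125.38 N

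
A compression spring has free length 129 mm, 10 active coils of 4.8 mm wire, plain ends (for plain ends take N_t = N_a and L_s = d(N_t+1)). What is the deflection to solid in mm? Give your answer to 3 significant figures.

N_t = 10; L_s = 4.8·11 = 52.8 mm
δ_solid = L₀ − L_s = 129 − 52.8 = 76.2 mm

76.2 mm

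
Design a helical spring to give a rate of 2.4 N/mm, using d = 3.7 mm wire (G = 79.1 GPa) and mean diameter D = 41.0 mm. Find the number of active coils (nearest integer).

11

N_a = Gd⁴/(8D³k) = (79.1×10³ × 3.7⁴)/(8 × 41.0³ × 2.4)
    = 1.48246e+07 / 1.32328e+06 = 11.2 → 11 coils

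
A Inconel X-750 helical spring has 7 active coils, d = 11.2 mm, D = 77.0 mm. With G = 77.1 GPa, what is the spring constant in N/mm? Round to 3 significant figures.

47.5 N/mm

k = Gd⁴/(8D³N_a) = (77.1×10³ × 11.2⁴) / (8 × 77.0³ × 7)
  = 1.21318e+09 / 2.55658e+07 = 47.453 N/mm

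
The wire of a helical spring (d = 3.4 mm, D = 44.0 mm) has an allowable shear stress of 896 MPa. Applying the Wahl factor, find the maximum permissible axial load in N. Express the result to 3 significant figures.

283 N

C = D/d = 44.0/3.4 = 12.9412
K_W = (4C−1)/(4C−4) + 0.615/C = 50.765/47.765 + 0.0475 = 1.1103
τ_max = K·8FD/(πd³) → F_max = τ_allow·πd³/(8DK)
F_max = 896·π·3.4³/(8·44.0·1.1103) = 1.1064e+05/390.84 = 283.07 N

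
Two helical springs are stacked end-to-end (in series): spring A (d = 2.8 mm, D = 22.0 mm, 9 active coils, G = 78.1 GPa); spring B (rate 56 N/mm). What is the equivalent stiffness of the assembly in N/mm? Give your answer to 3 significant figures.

5.63 N/mm

k_A = Gd⁴/(8D³N_a) = (78.1×10³)(2.8⁴)/(8·22.0³·9) = 6.2616 N/mm
Series: 1/k_eq = 1/6.2616 + 1/56 = 0.17756; k_eq = 5.6318 N/mm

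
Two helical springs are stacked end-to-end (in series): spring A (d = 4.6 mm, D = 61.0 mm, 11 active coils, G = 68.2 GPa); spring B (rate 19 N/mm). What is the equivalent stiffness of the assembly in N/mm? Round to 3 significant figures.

1.41 N/mm

k_A = Gd⁴/(8D³N_a) = (68.2×10³)(4.6⁴)/(8·61.0³·11) = 1.5288 N/mm
Series: 1/k_eq = 1/1.5288 + 1/19 = 0.70675; k_eq = 1.4149 N/mm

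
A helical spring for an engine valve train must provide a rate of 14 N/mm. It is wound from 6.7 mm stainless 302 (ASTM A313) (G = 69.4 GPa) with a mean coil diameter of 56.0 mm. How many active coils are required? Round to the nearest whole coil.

7

N_a = Gd⁴/(8D³k) = (69.4×10³ × 6.7⁴)/(8 × 56.0³ × 14)
    = 1.39849e+08 / 1.9669e+07 = 7.11 → 7 coils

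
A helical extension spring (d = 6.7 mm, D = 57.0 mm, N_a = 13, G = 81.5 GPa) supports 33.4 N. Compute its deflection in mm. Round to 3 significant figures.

3.92 mm

k = Gd⁴/(8D³N_a) = (81.5×10³)(6.7⁴)/(8·57.0³·13) = 8.5271 N/mm
δ = F/k = 33.4 / 8.5271 = 3.9169 mm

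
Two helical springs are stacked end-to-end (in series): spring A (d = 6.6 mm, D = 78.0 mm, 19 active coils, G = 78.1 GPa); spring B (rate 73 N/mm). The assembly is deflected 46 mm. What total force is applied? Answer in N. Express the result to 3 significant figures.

k_A = Gd⁴/(8D³N_a) = (78.1×10³)(6.6⁴)/(8·78.0³·19) = 2.0545 N/mm
Series: 1/k_eq = 1/2.0545 + 1/73 = 0.50044; k_eq = 1.9982 N/mm
F = k_eq·δ = 1.9982·46 = 91.919 N

91.9 N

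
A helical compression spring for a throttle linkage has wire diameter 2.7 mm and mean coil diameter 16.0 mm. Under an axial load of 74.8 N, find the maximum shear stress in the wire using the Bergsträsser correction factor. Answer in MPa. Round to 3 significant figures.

192 MPa

Spring index C = D/d = 16.0/2.7 = 5.9259
K_B = (4C+2)/(4C−3) = 25.704/20.704 = 1.2415
τ₀ = 8FD/(πd³) = 8·74.8·16.0/(π·2.7³) = 9574.4/61.836 = 154.84 MPa
τ_max = K·τ₀ = 1.2415 × 154.84 = 192.23 MPa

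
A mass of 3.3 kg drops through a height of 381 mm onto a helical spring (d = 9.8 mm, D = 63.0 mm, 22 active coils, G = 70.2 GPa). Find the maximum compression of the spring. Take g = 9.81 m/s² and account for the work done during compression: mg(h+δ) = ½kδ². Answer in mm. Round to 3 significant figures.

k = Gd⁴/(8D³N_a) = (70.2×10³)(9.8⁴)/(8·63.0³·22) = 14.713 N/mm
W = mg = 3.3 × 9.81 = 32.373 N
½kδ² − Wδ − Wh = 0 → δ = (W + √(W² + 2kWh))/k
δ = (32.373 + √(1048 + 362949))/14.713 = (32.373 + 603.32)/14.713 = 43.206 mm

43.2 mm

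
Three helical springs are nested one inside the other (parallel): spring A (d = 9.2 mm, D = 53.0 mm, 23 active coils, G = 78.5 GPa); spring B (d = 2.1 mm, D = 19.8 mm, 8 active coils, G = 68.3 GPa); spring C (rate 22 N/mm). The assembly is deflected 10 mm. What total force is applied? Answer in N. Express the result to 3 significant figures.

k_A = Gd⁴/(8D³N_a) = (78.5×10³)(9.2⁴)/(8·53.0³·23) = 20.529 N/mm
k_B = Gd⁴/(8D³N_a) = (68.3×10³)(2.1⁴)/(8·19.8³·8) = 2.6738 N/mm
Parallel: k_eq = 20.529 + 2.6738 + 22 = 45.203 N/mm
F = k_eq·δ = 45.203·10 = 452.03 N

452 N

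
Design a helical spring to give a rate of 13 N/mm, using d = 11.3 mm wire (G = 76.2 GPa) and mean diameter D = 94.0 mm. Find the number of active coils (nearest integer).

N_a = Gd⁴/(8D³k) = (76.2×10³ × 11.3⁴)/(8 × 94.0³ × 13)
    = 1.24242e+09 / 8.63807e+07 = 14.38 → 14 coils

14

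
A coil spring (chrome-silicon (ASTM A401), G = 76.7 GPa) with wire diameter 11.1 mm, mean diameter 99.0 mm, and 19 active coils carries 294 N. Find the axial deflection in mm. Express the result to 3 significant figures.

37.2 mm

k = Gd⁴/(8D³N_a) = (76.7×10³)(11.1⁴)/(8·99.0³·19) = 7.8947 N/mm
δ = F/k = 294 / 7.8947 = 37.24 mm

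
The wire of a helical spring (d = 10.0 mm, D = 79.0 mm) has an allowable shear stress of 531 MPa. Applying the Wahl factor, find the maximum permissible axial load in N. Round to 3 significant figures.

C = D/d = 79.0/10.0 = 7.9000
K_W = (4C−1)/(4C−4) + 0.615/C = 30.600/27.600 + 0.0778 = 1.1865
τ_max = K·8FD/(πd³) → F_max = τ_allow·πd³/(8DK)
F_max = 531·π·10.0³/(8·79.0·1.1865) = 1.6682e+06/749.9 = 2224.6 N

2220 N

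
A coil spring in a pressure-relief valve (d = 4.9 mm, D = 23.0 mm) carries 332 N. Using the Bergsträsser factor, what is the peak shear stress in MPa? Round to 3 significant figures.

218 MPa

Spring index C = D/d = 23.0/4.9 = 4.6939
K_B = (4C+2)/(4C−3) = 20.776/15.776 = 1.3169
τ₀ = 8FD/(πd³) = 8·332·23.0/(π·4.9³) = 61088/369.61 = 165.28 MPa
τ_max = K·τ₀ = 1.3169 × 165.28 = 217.66 MPa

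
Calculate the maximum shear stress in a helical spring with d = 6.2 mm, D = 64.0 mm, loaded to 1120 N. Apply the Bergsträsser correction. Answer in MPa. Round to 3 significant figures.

Spring index C = D/d = 64.0/6.2 = 10.3226
K_B = (4C+2)/(4C−3) = 43.290/38.290 = 1.1306
τ₀ = 8FD/(πd³) = 8·1120·64.0/(π·6.2³) = 573440/748.73 = 765.88 MPa
τ_max = K·τ₀ = 1.1306 × 765.88 = 865.89 MPa

866 MPa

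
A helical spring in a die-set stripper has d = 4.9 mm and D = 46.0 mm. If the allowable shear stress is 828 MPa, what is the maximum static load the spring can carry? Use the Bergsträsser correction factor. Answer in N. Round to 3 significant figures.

726 N

C = D/d = 46.0/4.9 = 9.3878
K_B = (4C+2)/(4C−3) = 39.551/34.551 = 1.1447
τ_max = K·8FD/(πd³) → F_max = τ_allow·πd³/(8DK)
F_max = 828·π·4.9³/(8·46.0·1.1447) = 3.0603e+05/421.25 = 726.48 N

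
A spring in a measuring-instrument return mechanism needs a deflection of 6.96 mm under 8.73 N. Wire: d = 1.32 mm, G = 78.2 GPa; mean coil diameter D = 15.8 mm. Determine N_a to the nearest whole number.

6

Required rate k = F/δ = 8.73/6.96 = 1.2543 N/mm
N_a = Gd⁴/(8D³k) = (78.2×10³ × 1.32⁴)/(8 × 15.8³ × 1.2543)
    = 237412 / 39579.1 = 5.998 → 6 coils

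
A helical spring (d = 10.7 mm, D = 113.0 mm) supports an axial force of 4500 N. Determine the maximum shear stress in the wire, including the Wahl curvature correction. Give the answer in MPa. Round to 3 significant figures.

Spring index C = D/d = 113.0/10.7 = 10.5607
K_W = (4C−1)/(4C−4) + 0.615/C = 41.243/38.243 + 0.0582 = 1.1367
τ₀ = 8FD/(πd³) = 8·4500·113.0/(π·10.7³) = 4.068e+06/3848.6 = 1057 MPa
τ_max = K·τ₀ = 1.1367 × 1057 = 1201.5 MPa

1200 MPa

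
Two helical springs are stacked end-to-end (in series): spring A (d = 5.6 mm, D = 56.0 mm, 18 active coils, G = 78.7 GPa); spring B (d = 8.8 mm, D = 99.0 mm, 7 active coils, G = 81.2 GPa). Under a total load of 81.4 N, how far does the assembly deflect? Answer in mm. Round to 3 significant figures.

35.7 mm

k_A = Gd⁴/(8D³N_a) = (78.7×10³)(5.6⁴)/(8·56.0³·18) = 3.0606 N/mm
k_B = Gd⁴/(8D³N_a) = (81.2×10³)(8.8⁴)/(8·99.0³·7) = 8.9618 N/mm
Series: 1/k_eq = 1/3.0606 + 1/8.9618 = 0.43832; k_eq = 2.2814 N/mm
δ = F/k_eq = 81.4/2.2814 = 35.68 mm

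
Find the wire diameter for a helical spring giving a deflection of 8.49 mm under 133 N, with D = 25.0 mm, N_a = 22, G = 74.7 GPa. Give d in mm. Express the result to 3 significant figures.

4.90 mm

Required rate k = F/δ = 133/8.49 = 15.665 N/mm
d = (8D³N_a·k / G)^(1/4) = (8·25.0³·22·15.665 / (74.7×10³))^0.25
  = (576.71)^0.25 = 4.9005 mm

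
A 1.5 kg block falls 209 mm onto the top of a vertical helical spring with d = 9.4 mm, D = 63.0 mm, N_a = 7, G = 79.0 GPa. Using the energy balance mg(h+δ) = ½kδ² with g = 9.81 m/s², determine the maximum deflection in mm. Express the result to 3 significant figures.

k = Gd⁴/(8D³N_a) = (79.0×10³)(9.4⁴)/(8·63.0³·7) = 44.048 N/mm
W = mg = 1.5 × 9.81 = 14.715 N
½kδ² − Wδ − Wh = 0 → δ = (W + √(W² + 2kWh))/k
δ = (14.715 + √(216.53 + 270935))/44.048 = (14.715 + 520.72)/44.048 = 12.156 mm

12.2 mm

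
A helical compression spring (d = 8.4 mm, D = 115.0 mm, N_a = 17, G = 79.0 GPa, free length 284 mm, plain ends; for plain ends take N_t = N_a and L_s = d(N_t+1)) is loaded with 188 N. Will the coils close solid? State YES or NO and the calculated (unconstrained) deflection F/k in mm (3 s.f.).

k = Gd⁴/(8D³N_a) = (79.0×10³)(8.4⁴)/(8·115.0³·17) = 1.9016 N/mm
N_t = 17; L_s = 8.4·18 = 151.2 mm; δ_solid = L₀ − L_s = 284 − 151.2 = 132.8 mm
δ = F/k = 188/1.9016 = 98.866 mm
δ < δ_solid → spring does not go solid

NO, δ = 98.9 mm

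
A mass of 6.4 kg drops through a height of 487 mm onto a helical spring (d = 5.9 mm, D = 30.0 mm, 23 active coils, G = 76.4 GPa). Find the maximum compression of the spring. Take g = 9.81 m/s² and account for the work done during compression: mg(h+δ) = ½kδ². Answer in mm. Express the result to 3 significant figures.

60.8 mm

k = Gd⁴/(8D³N_a) = (76.4×10³)(5.9⁴)/(8·30.0³·23) = 18.635 N/mm
W = mg = 6.4 × 9.81 = 62.784 N
½kδ² − Wδ − Wh = 0 → δ = (W + √(W² + 2kWh))/k
δ = (62.784 + √(3941.8 + 1.13954e+06))/18.635 = (62.784 + 1069.3)/18.635 = 60.754 mm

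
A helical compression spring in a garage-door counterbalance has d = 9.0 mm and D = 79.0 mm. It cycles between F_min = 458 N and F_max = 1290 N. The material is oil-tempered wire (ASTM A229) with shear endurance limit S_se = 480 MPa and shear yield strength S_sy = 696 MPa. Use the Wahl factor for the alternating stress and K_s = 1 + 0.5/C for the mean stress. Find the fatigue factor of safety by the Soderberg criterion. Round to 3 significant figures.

1.55

C = D/d = 79.0/9.0 = 8.7778; K_W = (4C−1)/(4C−4)+0.615/C = 1.1665; K_s = 1+0.5/C = 1.0570
F_a = (F_max−F_min)/2 = 416 N; F_m = (F_max+F_min)/2 = 874 N
τ_a = K_W·8F_aD/(πd³) = 1.1665 × 114.8 = 133.91 MPa
τ_m = K_s·8F_mD/(πd³) = 1.0570 × 241.19 = 254.92 MPa
Soderberg: 1/n_f = τ_a/S_se + τ_m/S_sy = 133.91/480 + 254.92/696 = 0.27898 + 0.36627 = 0.64525
n_f = 1/0.64525 = 1.55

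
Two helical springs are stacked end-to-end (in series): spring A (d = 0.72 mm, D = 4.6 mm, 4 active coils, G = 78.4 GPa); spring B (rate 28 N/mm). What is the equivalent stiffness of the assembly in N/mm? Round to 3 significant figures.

5.45 N/mm

k_A = Gd⁴/(8D³N_a) = (78.4×10³)(0.72⁴)/(8·4.6³·4) = 6.7643 N/mm
Series: 1/k_eq = 1/6.7643 + 1/28 = 0.18355; k_eq = 5.4481 N/mm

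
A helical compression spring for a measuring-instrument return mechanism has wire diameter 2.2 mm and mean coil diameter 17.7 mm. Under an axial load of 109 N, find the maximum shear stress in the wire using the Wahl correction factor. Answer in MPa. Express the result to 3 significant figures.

Spring index C = D/d = 17.7/2.2 = 8.0455
K_W = (4C−1)/(4C−4) + 0.615/C = 31.182/28.182 + 0.0764 = 1.1829
τ₀ = 8FD/(πd³) = 8·109·17.7/(π·2.2³) = 15434.4/33.452 = 461.39 MPa
τ_max = K·τ₀ = 1.1829 × 461.39 = 545.78 MPa

546 MPa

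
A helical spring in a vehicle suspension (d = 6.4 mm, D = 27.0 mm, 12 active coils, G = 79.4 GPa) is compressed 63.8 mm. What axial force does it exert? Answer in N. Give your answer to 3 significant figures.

4500 N

k = Gd⁴/(8D³N_a) = (79.4×10³)(6.4⁴)/(8·27.0³·12) = 70.498 N/mm
F = k·δ = 70.498 × 63.8 = 4497.8 N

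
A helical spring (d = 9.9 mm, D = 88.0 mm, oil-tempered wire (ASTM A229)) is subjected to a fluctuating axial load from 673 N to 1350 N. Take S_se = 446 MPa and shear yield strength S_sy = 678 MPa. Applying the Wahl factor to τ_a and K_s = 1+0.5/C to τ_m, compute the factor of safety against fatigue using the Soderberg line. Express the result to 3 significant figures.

1.76

C = D/d = 88.0/9.9 = 8.8889; K_W = (4C−1)/(4C−4)+0.615/C = 1.1643; K_s = 1+0.5/C = 1.0562
F_a = (F_max−F_min)/2 = 338.5 N; F_m = (F_max+F_min)/2 = 1011.5 N
τ_a = K_W·8F_aD/(πd³) = 1.1643 × 78.176 = 91.018 MPa
τ_m = K_s·8F_mD/(πd³) = 1.0562 × 233.61 = 246.75 MPa
Soderberg: 1/n_f = τ_a/S_se + τ_m/S_sy = 91.018/446 + 246.75/678 = 0.20408 + 0.36393 = 0.56801
n_f = 1/0.56801 = 1.761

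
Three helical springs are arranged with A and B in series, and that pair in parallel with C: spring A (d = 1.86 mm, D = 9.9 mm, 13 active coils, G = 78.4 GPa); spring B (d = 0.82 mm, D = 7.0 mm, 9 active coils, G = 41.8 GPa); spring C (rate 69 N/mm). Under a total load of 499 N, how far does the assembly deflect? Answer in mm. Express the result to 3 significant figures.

7.16 mm

k_A = Gd⁴/(8D³N_a) = (78.4×10³)(1.86⁴)/(8·9.9³·13) = 9.2988 N/mm
k_B = Gd⁴/(8D³N_a) = (41.8×10³)(0.82⁴)/(8·7.0³·9) = 0.76525 N/mm
Springs A,B series: k_AB = 1/(1/9.2988+1/0.76525) = 0.70706 N/mm; parallel with C: k_eq = 0.70706+69 = 69.707 N/mm
δ = F/k_eq = 499/69.707 = 7.1585 mm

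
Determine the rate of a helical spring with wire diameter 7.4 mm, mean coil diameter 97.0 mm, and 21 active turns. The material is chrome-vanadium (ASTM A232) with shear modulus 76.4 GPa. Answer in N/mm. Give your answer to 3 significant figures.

1.49 N/mm

k = Gd⁴/(8D³N_a) = (76.4×10³ × 7.4⁴) / (8 × 97.0³ × 21)
  = 2.29097e+08 / 1.53329e+08 = 1.4942 N/mm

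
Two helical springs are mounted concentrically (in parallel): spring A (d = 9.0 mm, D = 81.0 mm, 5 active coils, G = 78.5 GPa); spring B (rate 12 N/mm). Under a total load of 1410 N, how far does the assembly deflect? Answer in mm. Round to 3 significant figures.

38.9 mm

k_A = Gd⁴/(8D³N_a) = (78.5×10³)(9.0⁴)/(8·81.0³·5) = 24.228 N/mm
Parallel: k_eq = 24.228 + 12 = 36.228 N/mm
δ = F/k_eq = 1410/36.228 = 38.92 mm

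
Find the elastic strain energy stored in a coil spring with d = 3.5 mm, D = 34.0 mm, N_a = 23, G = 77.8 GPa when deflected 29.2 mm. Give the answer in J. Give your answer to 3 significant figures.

0.688 J

k = Gd⁴/(8D³N_a) = (77.8×10³)(3.5⁴)/(8·34.0³·23) = 1.6143 N/mm
U = ½kδ² = 0.5 × 1.6143 × 29.2² = 688.23 N·mm = 0.68823 J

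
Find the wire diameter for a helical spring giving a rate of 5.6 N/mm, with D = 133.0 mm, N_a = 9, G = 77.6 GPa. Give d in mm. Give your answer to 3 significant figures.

d = (8D³N_a·k / G)^(1/4) = (8·133.0³·9·5.6 / (77.6×10³))^0.25
  = (12224)^0.25 = 10.5149 mm

10.5 mm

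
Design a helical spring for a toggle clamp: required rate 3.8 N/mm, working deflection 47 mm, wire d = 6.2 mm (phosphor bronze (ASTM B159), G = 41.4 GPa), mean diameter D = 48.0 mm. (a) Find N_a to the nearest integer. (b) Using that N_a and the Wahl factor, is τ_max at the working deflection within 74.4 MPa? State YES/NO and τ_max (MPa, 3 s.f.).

N_a = Gd⁴/(8D³k) = (41.4×10³)(6.2⁴)/(8·48.0³·3.8) = 18.2 → N_a = 18
Actual rate k = Gd⁴/(8D³·18) = 3.8413 N/mm
Working load F = kδ = 3.8413·47 = 180.54 N
C = 48.0/6.2 = 7.7419; K_W = (4C−1)/(4C−4)+0.615/C = 1.1907
τ_max = K_W·8FD/(πd³) = 1.1907·92.594 = 110.25 MPa
τ_max > 74.4 MPa → exceeds allowable

(a) 18 coils; (b) NO, τ_max = 110 MPa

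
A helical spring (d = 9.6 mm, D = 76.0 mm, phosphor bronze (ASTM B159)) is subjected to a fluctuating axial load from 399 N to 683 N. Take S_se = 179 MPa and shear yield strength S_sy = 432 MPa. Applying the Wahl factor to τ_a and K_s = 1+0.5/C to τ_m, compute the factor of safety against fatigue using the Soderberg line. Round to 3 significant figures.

C = D/d = 76.0/9.6 = 7.9167; K_W = (4C−1)/(4C−4)+0.615/C = 1.1861; K_s = 1+0.5/C = 1.0632
F_a = (F_max−F_min)/2 = 142 N; F_m = (F_max+F_min)/2 = 541 N
τ_a = K_W·8F_aD/(πd³) = 1.1861 × 31.062 = 36.843 MPa
τ_m = K_s·8F_mD/(πd³) = 1.0632 × 118.34 = 125.82 MPa
Soderberg: 1/n_f = τ_a/S_se + τ_m/S_sy = 36.843/179 + 125.82/432 = 0.20583 + 0.29124 = 0.49707
n_f = 1/0.49707 = 2.012

2.01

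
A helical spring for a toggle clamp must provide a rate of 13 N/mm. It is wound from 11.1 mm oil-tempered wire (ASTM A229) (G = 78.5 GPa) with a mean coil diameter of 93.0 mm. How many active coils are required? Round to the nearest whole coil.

14

N_a = Gd⁴/(8D³k) = (78.5×10³ × 11.1⁴)/(8 × 93.0³ × 13)
    = 1.19169e+09 / 8.36531e+07 = 14.25 → 14 coils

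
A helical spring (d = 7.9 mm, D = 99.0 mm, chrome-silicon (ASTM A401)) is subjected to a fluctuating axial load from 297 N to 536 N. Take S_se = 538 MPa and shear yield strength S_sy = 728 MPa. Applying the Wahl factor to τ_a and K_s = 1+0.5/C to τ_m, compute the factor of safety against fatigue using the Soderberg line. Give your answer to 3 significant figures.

C = D/d = 99.0/7.9 = 12.5316; K_W = (4C−1)/(4C−4)+0.615/C = 1.1141; K_s = 1+0.5/C = 1.0399
F_a = (F_max−F_min)/2 = 119.5 N; F_m = (F_max+F_min)/2 = 416.5 N
τ_a = K_W·8F_aD/(πd³) = 1.1141 × 61.103 = 68.076 MPa
τ_m = K_s·8F_mD/(πd³) = 1.0399 × 212.97 = 221.46 MPa
Soderberg: 1/n_f = τ_a/S_se + τ_m/S_sy = 68.076/538 + 221.46/728 = 0.12653 + 0.30421 = 0.43074
n_f = 1/0.43074 = 2.322

2.32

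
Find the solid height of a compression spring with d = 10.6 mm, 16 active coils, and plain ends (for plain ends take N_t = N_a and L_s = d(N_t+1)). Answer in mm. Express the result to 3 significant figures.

plain ends: N_t = N_a = 16
L_s = d·(N_t+1) = 10.6 × 17 = 180.2 mm

180 mm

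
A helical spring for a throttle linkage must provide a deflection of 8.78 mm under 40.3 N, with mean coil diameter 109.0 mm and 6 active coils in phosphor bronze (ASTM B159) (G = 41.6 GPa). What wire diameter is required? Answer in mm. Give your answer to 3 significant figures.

Required rate k = F/δ = 40.3/8.78 = 4.59 N/mm
d = (8D³N_a·k / G)^(1/4) = (8·109.0³·6·4.59 / (41.6×10³))^0.25
  = (6858.6)^0.25 = 9.1004 mm

9.10 mm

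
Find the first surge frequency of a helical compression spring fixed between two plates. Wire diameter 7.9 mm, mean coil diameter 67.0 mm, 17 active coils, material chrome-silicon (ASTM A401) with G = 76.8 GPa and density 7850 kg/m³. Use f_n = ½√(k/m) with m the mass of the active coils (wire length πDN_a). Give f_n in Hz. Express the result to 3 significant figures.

36.4 Hz

k = Gd⁴/(8D³N_a) = (76.8×10³)(7.9⁴)/(8·67.0³·17) = 7.3132 N/mm = 7313.2 N/m
Wire length L = πDN_a = π·67.0·17 = 3578.3 mm
m = ρ·(πd²/4)·L = 7850 × 49.017×10⁻⁶ m² × 3.5783 m = 1.3769 kg
f_n = ½√(k/m) = 0.5·√(7313.2/1.3769) = 0.5·√(5311.5) = 36.44 Hz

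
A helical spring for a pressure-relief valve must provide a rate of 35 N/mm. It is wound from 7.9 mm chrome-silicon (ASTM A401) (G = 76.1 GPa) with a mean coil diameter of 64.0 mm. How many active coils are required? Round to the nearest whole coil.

4

N_a = Gd⁴/(8D³k) = (76.1×10³ × 7.9⁴)/(8 × 64.0³ × 35)
    = 2.9641e+08 / 7.34003e+07 = 4.038 → 4 coils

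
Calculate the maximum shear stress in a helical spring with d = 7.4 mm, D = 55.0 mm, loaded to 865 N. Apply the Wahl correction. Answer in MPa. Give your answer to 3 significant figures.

Spring index C = D/d = 55.0/7.4 = 7.4324
K_W = (4C−1)/(4C−4) + 0.615/C = 28.730/25.730 + 0.0827 = 1.1993
τ₀ = 8FD/(πd³) = 8·865·55.0/(π·7.4³) = 380600/1273 = 298.97 MPa
τ_max = K·τ₀ = 1.1993 × 298.97 = 358.56 MPa

359 MPa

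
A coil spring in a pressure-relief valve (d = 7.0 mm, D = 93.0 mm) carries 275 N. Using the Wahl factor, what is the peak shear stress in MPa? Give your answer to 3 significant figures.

210 MPa

Spring index C = D/d = 93.0/7.0 = 13.2857
K_W = (4C−1)/(4C−4) + 0.615/C = 52.143/49.143 + 0.0463 = 1.1073
τ₀ = 8FD/(πd³) = 8·275·93.0/(π·7.0³) = 204600/1077.6 = 189.87 MPa
τ_max = K·τ₀ = 1.1073 × 189.87 = 210.25 MPa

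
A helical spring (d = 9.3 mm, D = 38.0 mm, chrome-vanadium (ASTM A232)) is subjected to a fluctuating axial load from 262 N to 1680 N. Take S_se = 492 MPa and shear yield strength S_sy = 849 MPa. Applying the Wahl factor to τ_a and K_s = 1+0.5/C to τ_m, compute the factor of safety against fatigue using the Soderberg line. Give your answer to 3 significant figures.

2.53

C = D/d = 38.0/9.3 = 4.0860; K_W = (4C−1)/(4C−4)+0.615/C = 1.3935; K_s = 1+0.5/C = 1.1224
F_a = (F_max−F_min)/2 = 709 N; F_m = (F_max+F_min)/2 = 971 N
τ_a = K_W·8F_aD/(πd³) = 1.3935 × 85.295 = 118.86 MPa
τ_m = K_s·8F_mD/(πd³) = 1.1224 × 116.81 = 131.11 MPa
Soderberg: 1/n_f = τ_a/S_se + τ_m/S_sy = 118.86/492 + 131.11/849 = 0.24159 + 0.15443 = 0.39602
n_f = 1/0.39602 = 2.525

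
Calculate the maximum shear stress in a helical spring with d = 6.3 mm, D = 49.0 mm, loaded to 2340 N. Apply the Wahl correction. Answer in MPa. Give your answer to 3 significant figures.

1390 MPa

Spring index C = D/d = 49.0/6.3 = 7.7778
K_W = (4C−1)/(4C−4) + 0.615/C = 30.111/27.111 + 0.0791 = 1.1897
τ₀ = 8FD/(πd³) = 8·2340·49.0/(π·6.3³) = 917280/785.55 = 1167.7 MPa
τ_max = K·τ₀ = 1.1897 × 1167.7 = 1389.2 MPa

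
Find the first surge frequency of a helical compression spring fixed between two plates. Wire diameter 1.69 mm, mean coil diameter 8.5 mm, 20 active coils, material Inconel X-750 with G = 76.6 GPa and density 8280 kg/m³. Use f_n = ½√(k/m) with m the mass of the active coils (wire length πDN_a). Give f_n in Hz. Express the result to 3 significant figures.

400 Hz

k = Gd⁴/(8D³N_a) = (76.6×10³)(1.69⁴)/(8·8.5³·20) = 6.3591 N/mm = 6359.1 N/m
Wire length L = πDN_a = π·8.5·20 = 534.07 mm
m = ρ·(πd²/4)·L = 8280 × 2.2432×10⁻⁶ m² × 0.53407 m = 0.0099196 kg
f_n = ½√(k/m) = 0.5·√(6359.1/0.0099196) = 0.5·√(6.4107e+05) = 400.33 Hz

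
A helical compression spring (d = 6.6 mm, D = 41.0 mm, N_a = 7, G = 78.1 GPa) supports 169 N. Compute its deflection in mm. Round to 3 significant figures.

4.40 mm

k = Gd⁴/(8D³N_a) = (78.1×10³)(6.6⁴)/(8·41.0³·7) = 38.396 N/mm
δ = F/k = 169 / 38.396 = 4.4015 mm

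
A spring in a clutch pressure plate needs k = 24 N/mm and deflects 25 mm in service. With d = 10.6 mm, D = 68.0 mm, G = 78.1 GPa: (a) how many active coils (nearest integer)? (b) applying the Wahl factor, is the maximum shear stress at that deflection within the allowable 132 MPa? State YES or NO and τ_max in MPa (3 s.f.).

(a) 16 coils; (b) YES, τ_max = 110 MPa

N_a = Gd⁴/(8D³k) = (78.1×10³)(10.6⁴)/(8·68.0³·24) = 16.33 → N_a = 16
Actual rate k = Gd⁴/(8D³·16) = 24.498 N/mm
Working load F = kδ = 24.498·25 = 612.46 N
C = 68.0/10.6 = 6.4151; K_W = (4C−1)/(4C−4)+0.615/C = 1.2344
τ_max = K_W·8FD/(πd³) = 1.2344·89.045 = 109.91 MPa
τ_max ≤ 132 MPa → acceptable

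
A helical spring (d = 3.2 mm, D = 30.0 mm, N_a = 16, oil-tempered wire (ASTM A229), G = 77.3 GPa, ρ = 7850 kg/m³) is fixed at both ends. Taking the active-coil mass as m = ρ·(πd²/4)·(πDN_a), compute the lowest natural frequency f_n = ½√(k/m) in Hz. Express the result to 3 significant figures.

k = Gd⁴/(8D³N_a) = (77.3×10³)(3.2⁴)/(8·30.0³·16) = 2.3453 N/mm = 2345.3 N/m
Wire length L = πDN_a = π·30.0·16 = 1508 mm
m = ρ·(πd²/4)·L = 7850 × 8.0425×10⁻⁶ m² × 1.508 m = 0.095203 kg
f_n = ½√(k/m) = 0.5·√(2345.3/0.095203) = 0.5·√(24635) = 78.478 Hz

78.5 Hz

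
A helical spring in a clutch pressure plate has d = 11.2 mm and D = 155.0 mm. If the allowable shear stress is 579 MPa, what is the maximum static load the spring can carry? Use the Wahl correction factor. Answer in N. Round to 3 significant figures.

1870 N

C = D/d = 155.0/11.2 = 13.8393
K_W = (4C−1)/(4C−4) + 0.615/C = 54.357/51.357 + 0.0444 = 1.1029
τ_max = K·8FD/(πd³) → F_max = τ_allow·πd³/(8DK)
F_max = 579·π·11.2³/(8·155.0·1.1029) = 2.5555e+06/1367.5 = 1868.7 N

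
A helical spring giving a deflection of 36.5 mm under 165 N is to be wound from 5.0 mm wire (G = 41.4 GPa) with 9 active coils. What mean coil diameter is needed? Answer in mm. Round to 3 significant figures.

Required rate k = F/δ = 165/36.5 = 4.5205 N/mm
D = (Gd⁴/(8N_a·k))^(1/3) = (41.4×10³·5.0⁴/(8·9·4.5205))^(1/3)
  = (79498.1)^(1/3) = 42.9984 mm

43.0 mm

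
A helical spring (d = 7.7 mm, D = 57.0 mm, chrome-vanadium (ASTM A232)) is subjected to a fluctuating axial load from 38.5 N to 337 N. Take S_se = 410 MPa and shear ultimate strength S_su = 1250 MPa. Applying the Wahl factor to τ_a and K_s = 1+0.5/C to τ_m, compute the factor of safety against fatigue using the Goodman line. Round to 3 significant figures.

C = D/d = 57.0/7.7 = 7.4026; K_W = (4C−1)/(4C−4)+0.615/C = 1.2002; K_s = 1+0.5/C = 1.0675
F_a = (F_max−F_min)/2 = 149.25 N; F_m = (F_max+F_min)/2 = 187.75 N
τ_a = K_W·8F_aD/(πd³) = 1.2002 × 47.452 = 56.953 MPa
τ_m = K_s·8F_mD/(πd³) = 1.0675 × 59.693 = 63.725 MPa
Goodman: 1/n_f = τ_a/S_se + τ_m/S_su = 56.953/410 + 63.725/1250 = 0.13891 + 0.05098 = 0.18989
n_f = 1/0.18989 = 5.266

5.27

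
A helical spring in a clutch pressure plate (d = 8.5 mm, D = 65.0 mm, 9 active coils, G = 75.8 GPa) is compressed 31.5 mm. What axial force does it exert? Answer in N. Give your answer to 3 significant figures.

k = Gd⁴/(8D³N_a) = (75.8×10³)(8.5⁴)/(8·65.0³·9) = 20.011 N/mm
F = k·δ = 20.011 × 31.5 = 630.35 N

630 N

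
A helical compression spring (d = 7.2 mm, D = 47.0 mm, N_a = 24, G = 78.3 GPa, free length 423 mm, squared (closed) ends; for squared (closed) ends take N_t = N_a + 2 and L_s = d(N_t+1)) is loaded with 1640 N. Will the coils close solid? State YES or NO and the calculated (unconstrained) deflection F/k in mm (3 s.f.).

k = Gd⁴/(8D³N_a) = (78.3×10³)(7.2⁴)/(8·47.0³·24) = 10.556 N/mm
N_t = 26; L_s = 7.2·27 = 194.4 mm; δ_solid = L₀ − L_s = 423 − 194.4 = 228.6 mm
δ = F/k = 1640/10.556 = 155.36 mm
δ < δ_solid → spring does not go solid

NO, δ = 155 mm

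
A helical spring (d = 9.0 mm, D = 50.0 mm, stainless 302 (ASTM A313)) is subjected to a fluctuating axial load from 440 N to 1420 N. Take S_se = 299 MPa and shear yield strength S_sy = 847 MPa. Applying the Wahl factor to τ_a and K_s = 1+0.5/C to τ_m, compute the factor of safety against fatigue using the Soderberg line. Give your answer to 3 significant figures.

C = D/d = 50.0/9.0 = 5.5556; K_W = (4C−1)/(4C−4)+0.615/C = 1.2753; K_s = 1+0.5/C = 1.0900
F_a = (F_max−F_min)/2 = 490 N; F_m = (F_max+F_min)/2 = 930 N
τ_a = K_W·8F_aD/(πd³) = 1.2753 × 85.581 = 109.14 MPa
τ_m = K_s·8F_mD/(πd³) = 1.0900 × 162.43 = 177.05 MPa
Soderberg: 1/n_f = τ_a/S_se + τ_m/S_sy = 109.14/299 + 177.05/847 = 0.36503 + 0.20903 = 0.57406
n_f = 1/0.57406 = 1.742

1.74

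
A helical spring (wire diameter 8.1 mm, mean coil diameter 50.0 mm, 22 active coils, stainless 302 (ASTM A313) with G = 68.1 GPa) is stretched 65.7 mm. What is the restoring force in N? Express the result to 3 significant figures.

k = Gd⁴/(8D³N_a) = (68.1×10³)(8.1⁴)/(8·50.0³·22) = 13.325 N/mm
F = k·δ = 13.325 × 65.7 = 875.45 N

875 N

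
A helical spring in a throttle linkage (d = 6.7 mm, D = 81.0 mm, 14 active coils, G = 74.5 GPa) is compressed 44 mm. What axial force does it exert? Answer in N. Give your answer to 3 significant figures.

k = Gd⁴/(8D³N_a) = (74.5×10³)(6.7⁴)/(8·81.0³·14) = 2.5222 N/mm
F = k·δ = 2.5222 × 44 = 110.98 N

111 N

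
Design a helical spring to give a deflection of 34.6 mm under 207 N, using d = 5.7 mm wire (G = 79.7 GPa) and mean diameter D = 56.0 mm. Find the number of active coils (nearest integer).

10

Required rate k = F/δ = 207/34.6 = 5.9827 N/mm
N_a = Gd⁴/(8D³k) = (79.7×10³ × 5.7⁴)/(8 × 56.0³ × 5.9827)
    = 8.41313e+07 / 8.40521e+06 = 10.01 → 10 coils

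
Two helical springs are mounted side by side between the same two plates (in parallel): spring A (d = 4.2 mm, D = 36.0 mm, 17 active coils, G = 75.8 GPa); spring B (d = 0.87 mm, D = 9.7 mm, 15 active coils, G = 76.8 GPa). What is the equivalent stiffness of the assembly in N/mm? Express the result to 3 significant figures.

k_A = Gd⁴/(8D³N_a) = (75.8×10³)(4.2⁴)/(8·36.0³·17) = 3.7172 N/mm
k_B = Gd⁴/(8D³N_a) = (76.8×10³)(0.87⁴)/(8·9.7³·15) = 0.40174 N/mm
Parallel: k_eq = 3.7172 + 0.40174 = 4.119 N/mm

4.12 N/mm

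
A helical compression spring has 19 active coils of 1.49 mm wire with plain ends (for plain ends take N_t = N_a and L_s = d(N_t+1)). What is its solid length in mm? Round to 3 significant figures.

plain ends: N_t = N_a = 19
L_s = d·(N_t+1) = 1.49 × 20 = 29.8 mm

29.8 mm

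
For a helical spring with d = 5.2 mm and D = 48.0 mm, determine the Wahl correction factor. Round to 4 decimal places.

C = D/d = 48.0/5.2 = 9.2308
K_W = (4C−1)/(4C−4) + 0.615/C = 35.923/32.923 + 0.0666 = 1.1577

1.1577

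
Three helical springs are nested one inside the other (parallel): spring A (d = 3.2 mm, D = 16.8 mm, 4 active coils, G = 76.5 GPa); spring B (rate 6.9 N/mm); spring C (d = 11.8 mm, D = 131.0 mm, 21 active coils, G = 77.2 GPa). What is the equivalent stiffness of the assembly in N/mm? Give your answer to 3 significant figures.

63.7 N/mm

k_A = Gd⁴/(8D³N_a) = (76.5×10³)(3.2⁴)/(8·16.8³·4) = 52.867 N/mm
k_C = Gd⁴/(8D³N_a) = (77.2×10³)(11.8⁴)/(8·131.0³·21) = 3.963 N/mm
Parallel: k_eq = 52.867 + 6.9 + 3.963 = 63.73 N/mm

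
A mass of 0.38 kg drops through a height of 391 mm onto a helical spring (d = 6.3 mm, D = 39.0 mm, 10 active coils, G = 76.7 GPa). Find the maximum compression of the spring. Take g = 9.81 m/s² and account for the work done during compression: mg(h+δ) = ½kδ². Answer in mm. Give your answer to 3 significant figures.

k = Gd⁴/(8D³N_a) = (76.7×10³)(6.3⁴)/(8·39.0³·10) = 25.461 N/mm
W = mg = 0.38 × 9.81 = 3.7278 N
½kδ² − Wδ − Wh = 0 → δ = (W + √(W² + 2kWh))/k
δ = (3.7278 + √(13.896 + 74222.1))/25.461 = (3.7278 + 272.46)/25.461 = 10.848 mm

10.8 mm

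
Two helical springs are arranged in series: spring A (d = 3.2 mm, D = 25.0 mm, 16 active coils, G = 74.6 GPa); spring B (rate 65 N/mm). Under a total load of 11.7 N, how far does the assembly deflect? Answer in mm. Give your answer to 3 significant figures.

k_A = Gd⁴/(8D³N_a) = (74.6×10³)(3.2⁴)/(8·25.0³·16) = 3.9112 N/mm
Series: 1/k_eq = 1/3.9112 + 1/65 = 0.27106; k_eq = 3.6892 N/mm
δ = F/k_eq = 11.7/3.6892 = 3.1714 mm

3.17 mm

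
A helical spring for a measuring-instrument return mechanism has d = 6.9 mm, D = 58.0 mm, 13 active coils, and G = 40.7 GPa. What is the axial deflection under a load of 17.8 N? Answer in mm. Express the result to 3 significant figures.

3.92 mm

k = Gd⁴/(8D³N_a) = (40.7×10³)(6.9⁴)/(8·58.0³·13) = 4.5465 N/mm
δ = F/k = 17.8 / 4.5465 = 3.9151 mm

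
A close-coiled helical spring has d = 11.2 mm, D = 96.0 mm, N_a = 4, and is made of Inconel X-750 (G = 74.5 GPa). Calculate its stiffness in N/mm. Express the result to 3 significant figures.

k = Gd⁴/(8D³N_a) = (74.5×10³ × 11.2⁴) / (8 × 96.0³ × 4)
  = 1.17227e+09 / 2.83116e+07 = 41.406 N/mm

41.4 N/mm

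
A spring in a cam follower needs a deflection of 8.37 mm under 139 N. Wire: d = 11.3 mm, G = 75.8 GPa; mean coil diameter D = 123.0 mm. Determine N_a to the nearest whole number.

Required rate k = F/δ = 139/8.37 = 16.607 N/mm
N_a = Gd⁴/(8D³k) = (75.8×10³ × 11.3⁴)/(8 × 123.0³ × 16.607)
    = 1.2359e+09 / 2.47226e+08 = 4.999 → 5 coils

5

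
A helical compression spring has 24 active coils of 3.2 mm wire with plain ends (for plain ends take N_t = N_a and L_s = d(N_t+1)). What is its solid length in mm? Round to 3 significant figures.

80.0 mm

plain ends: N_t = N_a = 24
L_s = d·(N_t+1) = 3.2 × 25 = 80 mm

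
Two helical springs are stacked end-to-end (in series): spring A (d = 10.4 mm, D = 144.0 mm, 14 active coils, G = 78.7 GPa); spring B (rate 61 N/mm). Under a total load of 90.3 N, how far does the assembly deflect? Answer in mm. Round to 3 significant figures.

34.3 mm

k_A = Gd⁴/(8D³N_a) = (78.7×10³)(10.4⁴)/(8·144.0³·14) = 2.753 N/mm
Series: 1/k_eq = 1/2.753 + 1/61 = 0.37964; k_eq = 2.6341 N/mm
δ = F/k_eq = 90.3/2.6341 = 34.281 mm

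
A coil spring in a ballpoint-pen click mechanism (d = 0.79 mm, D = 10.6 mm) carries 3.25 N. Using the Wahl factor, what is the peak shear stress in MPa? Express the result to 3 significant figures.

197 MPa

Spring index C = D/d = 10.6/0.79 = 13.4177
K_W = (4C−1)/(4C−4) + 0.615/C = 52.671/49.671 + 0.0458 = 1.1062
τ₀ = 8FD/(πd³) = 8·3.25·10.6/(π·0.79³) = 275.6/1.5489 = 177.93 MPa
τ_max = K·τ₀ = 1.1062 × 177.93 = 196.83 MPa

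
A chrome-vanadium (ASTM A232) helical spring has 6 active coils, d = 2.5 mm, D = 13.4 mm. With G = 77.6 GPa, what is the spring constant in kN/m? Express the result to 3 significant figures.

26.2 kN/m

k = Gd⁴/(8D³N_a) = (77.6×10³ × 2.5⁴) / (8 × 13.4³ × 6)
  = 3.03125e+06 / 115493 = 26.246 N/mm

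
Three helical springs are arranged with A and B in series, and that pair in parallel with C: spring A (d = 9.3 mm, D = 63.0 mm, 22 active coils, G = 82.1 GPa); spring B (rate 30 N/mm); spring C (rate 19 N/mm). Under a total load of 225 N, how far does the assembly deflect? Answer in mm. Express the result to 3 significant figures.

k_A = Gd⁴/(8D³N_a) = (82.1×10³)(9.3⁴)/(8·63.0³·22) = 13.955 N/mm
Springs A,B series: k_AB = 1/(1/13.955+1/30) = 9.5247 N/mm; parallel with C: k_eq = 9.5247+19 = 28.525 N/mm
δ = F/k_eq = 225/28.525 = 7.8879 mm

7.89 mm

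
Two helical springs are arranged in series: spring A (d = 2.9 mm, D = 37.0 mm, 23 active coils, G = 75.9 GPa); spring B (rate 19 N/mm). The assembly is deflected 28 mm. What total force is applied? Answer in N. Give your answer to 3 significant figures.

k_A = Gd⁴/(8D³N_a) = (75.9×10³)(2.9⁴)/(8·37.0³·23) = 0.57598 N/mm
Series: 1/k_eq = 1/0.57598 + 1/19 = 1.7888; k_eq = 0.55904 N/mm
F = k_eq·δ = 0.55904·28 = 15.653 N

15.7 N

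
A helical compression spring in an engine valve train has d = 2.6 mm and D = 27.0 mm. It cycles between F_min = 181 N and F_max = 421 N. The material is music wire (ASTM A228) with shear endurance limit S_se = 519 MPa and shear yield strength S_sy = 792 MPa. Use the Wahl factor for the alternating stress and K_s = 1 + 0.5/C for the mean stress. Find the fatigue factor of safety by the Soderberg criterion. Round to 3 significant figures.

0.386

C = D/d = 27.0/2.6 = 10.3846; K_W = (4C−1)/(4C−4)+0.615/C = 1.1391; K_s = 1+0.5/C = 1.0481
F_a = (F_max−F_min)/2 = 120 N; F_m = (F_max+F_min)/2 = 301 N
τ_a = K_W·8F_aD/(πd³) = 1.1391 × 469.42 = 534.74 MPa
τ_m = K_s·8F_mD/(πd³) = 1.0481 × 1177.5 = 1234.2 MPa
Soderberg: 1/n_f = τ_a/S_se + τ_m/S_sy = 534.74/519 + 1234.2/792 = 1.03033 + 1.55829 = 2.5886
n_f = 1/2.5886 = 0.3863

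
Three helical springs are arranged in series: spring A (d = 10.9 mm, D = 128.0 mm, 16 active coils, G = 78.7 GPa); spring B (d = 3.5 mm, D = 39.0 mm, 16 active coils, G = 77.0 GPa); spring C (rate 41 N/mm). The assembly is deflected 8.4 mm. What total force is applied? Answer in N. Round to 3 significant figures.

9.10 N

k_A = Gd⁴/(8D³N_a) = (78.7×10³)(10.9⁴)/(8·128.0³·16) = 4.1385 N/mm
k_B = Gd⁴/(8D³N_a) = (77.0×10³)(3.5⁴)/(8·39.0³·16) = 1.5218 N/mm
Series: 1/k_eq = 1/4.1385 + 1/1.5218 + 1/41 = 0.92314; k_eq = 1.0833 N/mm
F = k_eq·δ = 1.0833·8.4 = 9.0994 N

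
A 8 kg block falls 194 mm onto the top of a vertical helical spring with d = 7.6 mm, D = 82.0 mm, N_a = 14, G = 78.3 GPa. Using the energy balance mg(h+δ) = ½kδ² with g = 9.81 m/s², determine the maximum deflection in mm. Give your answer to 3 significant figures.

105 mm

k = Gd⁴/(8D³N_a) = (78.3×10³)(7.6⁴)/(8·82.0³·14) = 4.2302 N/mm
W = mg = 8 × 9.81 = 78.48 N
½kδ² − Wδ − Wh = 0 → δ = (W + √(W² + 2kWh))/k
δ = (78.48 + √(6159.1 + 128809))/4.2302 = (78.48 + 367.38)/4.2302 = 105.4 mm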